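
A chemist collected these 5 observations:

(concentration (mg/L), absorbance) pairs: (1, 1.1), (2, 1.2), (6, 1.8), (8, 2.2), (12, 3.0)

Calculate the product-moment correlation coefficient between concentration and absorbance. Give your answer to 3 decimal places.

n = 5, Σx = 29, Σy = 9.3, Σxy = 67.9, Σx² = 249, Σy² = 19.73
Sxx = Σx² − (Σx)²/n = 249 − 168.2 = 80.8
Sxy = Σxy − (Σx)(Σy)/n = 67.9 − 53.94 = 13.96
Syy = Σy² − (Σy)²/n = 19.73 − 17.298 = 2.432
r = Sxy/√(Sxx·Syy) = 13.96/√(196.5056) = 13.96/14.018046 = 0.995859

0.996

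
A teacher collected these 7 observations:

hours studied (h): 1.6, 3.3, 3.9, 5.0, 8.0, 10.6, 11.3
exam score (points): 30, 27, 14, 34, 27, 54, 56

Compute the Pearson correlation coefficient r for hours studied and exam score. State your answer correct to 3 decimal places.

n = 7, Σx = 43.7, Σy = 242, Σxy = 1782.9, Σx² = 357.71, Σy² = 9762
Sxx = Σx² − (Σx)²/n = 357.71 − 272.812857 = 84.897143
Sxy = Σxy − (Σx)(Σy)/n = 1782.9 − 1510.771429 = 272.128571
Syy = Σy² − (Σy)²/n = 9762 − 8366.285714 = 1395.714286
r = Sxy/√(Sxx·Syy) = 272.128571/√(118492.155102) = 272.128571/344.226895 = 0.790550

0.791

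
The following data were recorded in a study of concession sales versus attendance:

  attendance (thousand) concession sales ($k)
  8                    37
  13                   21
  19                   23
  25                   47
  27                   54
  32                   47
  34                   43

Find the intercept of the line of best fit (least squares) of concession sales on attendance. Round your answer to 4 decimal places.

n = 7, Σx = 158, Σy = 272, Σxy = 6605, Σx² = 4128
Sxx = Σx² − (Σx)²/n = 4128 − 3566.285714 = 561.714286
Sxy = Σxy − (Σx)(Σy)/n = 6605 − 6139.428571 = 465.571429
b = Sxy/Sxx = 465.571429/561.714286 = 0.828840
a = ȳ − b·x̄ = 38.857143 − 0.828840·22.571429 = 20.149034

20.1490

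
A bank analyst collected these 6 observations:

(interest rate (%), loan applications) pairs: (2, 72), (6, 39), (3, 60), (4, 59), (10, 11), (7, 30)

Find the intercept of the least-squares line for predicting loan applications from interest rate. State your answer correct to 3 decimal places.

n = 6, Σx = 32, Σy = 271, Σxy = 1114, Σx² = 214
Sxx = Σx² − (Σx)²/n = 214 − 170.666667 = 43.333333
Sxy = Σxy − (Σx)(Σy)/n = 1114 − 1445.333333 = -331.333333
b = Sxy/Sxx = -331.333333/43.333333 = -7.646154
a = ȳ − b·x̄ = 45.166667 − (-7.646154)·5.333333 = 85.946154

85.946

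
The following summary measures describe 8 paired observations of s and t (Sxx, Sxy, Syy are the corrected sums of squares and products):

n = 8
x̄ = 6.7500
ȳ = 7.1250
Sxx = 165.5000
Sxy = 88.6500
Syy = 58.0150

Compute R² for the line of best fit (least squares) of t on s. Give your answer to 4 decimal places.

0.8185

R² = Sxy²/(Sxx·Syy) = (88.65)²/(165.5·58.015) = 0.818501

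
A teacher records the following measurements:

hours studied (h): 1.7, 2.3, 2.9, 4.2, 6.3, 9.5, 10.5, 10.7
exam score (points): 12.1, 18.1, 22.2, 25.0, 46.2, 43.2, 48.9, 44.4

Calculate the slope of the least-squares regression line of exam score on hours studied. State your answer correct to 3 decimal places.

3.588

n = 8, Σx = 48.1, Σy = 260.1, Σxy = 1921.57, Σx² = 388.91
Sxx = Σx² − (Σx)²/n = 388.91 − 289.20125 = 99.70875
Sxy = Σxy − (Σx)(Σy)/n = 1921.57 − 1563.85125 = 357.71875
b = Sxy/Sxx = 357.71875/99.70875 = 3.587636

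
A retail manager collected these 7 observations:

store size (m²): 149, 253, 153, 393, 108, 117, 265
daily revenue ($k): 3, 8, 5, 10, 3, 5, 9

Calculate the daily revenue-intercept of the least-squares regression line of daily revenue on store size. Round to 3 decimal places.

n = 7, Σx = 1438, Σy = 43, Σxy = 10460, Σx² = 359646
Sxx = Σx² − (Σx)²/n = 359646 − 295406.285714 = 64239.714286
Sxy = Σxy − (Σx)(Σy)/n = 10460 − 8833.428571 = 1626.571429
b = Sxy/Sxx = 1626.571429/64239.714286 = 0.025320
a = ȳ − b·x̄ = 6.142857 − 0.025320·205.428571 = 0.941336

0.941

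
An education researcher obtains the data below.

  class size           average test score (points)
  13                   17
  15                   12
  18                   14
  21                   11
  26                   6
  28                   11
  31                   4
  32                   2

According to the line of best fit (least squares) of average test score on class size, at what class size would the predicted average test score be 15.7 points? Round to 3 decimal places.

n = 8, Σx = 184, Σy = 77, Σxy = 1536, Σx² = 4604
Sxx = Σx² − (Σx)²/n = 4604 − 4232 = 372
Sxy = Σxy − (Σx)(Σy)/n = 1536 − 1771 = -235
b = Sxy/Sxx = -235/372 = -0.631720
a = ȳ − b·x̄ = 9.625 − (-0.631720)·23 = 24.154570
Set a + b·x = 15.7: x = (15.7 − 24.154570) / (-0.631720) = 13.383404

13.383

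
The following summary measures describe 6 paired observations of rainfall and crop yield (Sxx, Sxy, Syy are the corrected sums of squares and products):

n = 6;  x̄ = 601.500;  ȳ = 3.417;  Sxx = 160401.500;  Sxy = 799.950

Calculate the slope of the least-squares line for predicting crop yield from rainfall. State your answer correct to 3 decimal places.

b = Sxy/Sxx = 799.95/160401.5 = 0.004987

0.005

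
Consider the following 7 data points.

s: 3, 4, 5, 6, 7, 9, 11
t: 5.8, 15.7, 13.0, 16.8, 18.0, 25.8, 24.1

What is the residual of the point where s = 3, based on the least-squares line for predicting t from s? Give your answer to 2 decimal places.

n = 7, Σx = 45, Σy = 119.2, Σxy = 869.3, Σx² = 337
Sxx = Σx² − (Σx)²/n = 337 − 289.285714 = 47.714286
Sxy = Σxy − (Σx)(Σy)/n = 869.3 − 766.285714 = 103.014286
b = Sxy/Sxx = 103.014286/47.714286 = 2.158982
a = ȳ − b·x̄ = 17.028571 − 2.158982·6.428571 = 3.149401
ŷ(3) = 3.149401 + 2.158982·3 = 9.626347
residual = y − ŷ = 5.8 − 9.626347 = -3.826347

-3.83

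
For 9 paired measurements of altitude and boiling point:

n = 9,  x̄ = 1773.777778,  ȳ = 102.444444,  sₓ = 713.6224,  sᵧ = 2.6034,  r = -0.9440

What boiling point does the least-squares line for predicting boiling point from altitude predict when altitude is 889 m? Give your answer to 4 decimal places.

b = r · sᵧ/sₓ = -0.944 · 2.6034/713.6224 = -0.003444
a = ȳ − b·x̄ = 102.444444 − (-0.003444)·1773.777778 = 108.553071
ŷ(889) = a + b·889 = 108.553071 + (-0.003444)·889 = 105.491487

105.4915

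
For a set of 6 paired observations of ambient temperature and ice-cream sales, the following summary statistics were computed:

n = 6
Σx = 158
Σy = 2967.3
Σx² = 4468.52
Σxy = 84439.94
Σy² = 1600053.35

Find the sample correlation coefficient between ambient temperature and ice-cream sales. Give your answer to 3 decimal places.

Sxx = Σx² − (Σx)²/n = 4468.52 − 4160.666667 = 307.853333
Sxy = Σxy − (Σx)(Σy)/n = 84439.94 − 78138.9 = 6301.04
Syy = Σy² − (Σy)²/n = 1600053.35 − 1467478.215 = 132575.135
r = Sxy/√(Sxx·Syy) = 6301.04/√(40813697.226867) = 6301.04/6388.559871 = 0.986301

0.986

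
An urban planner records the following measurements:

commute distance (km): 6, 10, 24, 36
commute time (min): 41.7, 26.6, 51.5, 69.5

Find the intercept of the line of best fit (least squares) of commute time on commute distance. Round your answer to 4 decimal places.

25.1752

n = 4, Σx = 76, Σy = 189.3, Σxy = 4254.2, Σx² = 2008
Sxx = Σx² − (Σx)²/n = 2008 − 1444 = 564
Sxy = Σxy − (Σx)(Σy)/n = 4254.2 − 3596.7 = 657.5
b = Sxy/Sxx = 657.5/564 = 1.165780
a = ȳ − b·x̄ = 47.325 − 1.165780·19 = 25.175177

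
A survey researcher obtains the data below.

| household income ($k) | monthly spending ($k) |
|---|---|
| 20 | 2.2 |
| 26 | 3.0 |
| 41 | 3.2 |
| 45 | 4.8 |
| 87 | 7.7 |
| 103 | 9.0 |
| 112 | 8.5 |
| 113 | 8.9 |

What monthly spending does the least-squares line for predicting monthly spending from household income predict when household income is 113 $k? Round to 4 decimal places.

9.1538

n = 8, Σx = 547, Σy = 47.3, Σxy = 4023.8, Σx² = 48273
Sxx = Σx² − (Σx)²/n = 48273 − 37401.125 = 10871.875
Sxy = Σxy − (Σx)(Σy)/n = 4023.8 − 3234.1375 = 789.6625
b = Sxy/Sxx = 789.6625/10871.875 = 0.072634
a = ȳ − b·x̄ = 5.9125 − 0.072634·68.375 = 0.946183
ŷ(113) = a + b·113 = 0.946183 + 0.072634·113 = 9.153771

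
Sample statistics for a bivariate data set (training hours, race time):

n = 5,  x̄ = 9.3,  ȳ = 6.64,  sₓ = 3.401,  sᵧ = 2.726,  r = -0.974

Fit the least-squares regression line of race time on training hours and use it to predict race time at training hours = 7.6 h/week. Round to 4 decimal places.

b = r · sᵧ/sₓ = -0.974 · 2.726/3.401 = -0.780689
a = ȳ − b·x̄ = 6.64 − (-0.780689)·9.3 = 13.900410
ŷ(7.6) = a + b·7.6 = 13.900410 + (-0.780689)·7.6 = 7.967172

7.9672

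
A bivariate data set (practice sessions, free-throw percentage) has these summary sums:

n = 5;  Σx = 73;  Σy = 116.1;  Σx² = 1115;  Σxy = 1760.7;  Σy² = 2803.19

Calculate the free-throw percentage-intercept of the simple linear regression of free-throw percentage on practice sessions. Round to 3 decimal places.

3.741

Sxx = Σx² − (Σx)²/n = 1115 − 1065.8 = 49.2
Sxy = Σxy − (Σx)(Σy)/n = 1760.7 − 1695.06 = 65.64
b = Sxy/Sxx = 65.64/49.2 = 1.334146
a = ȳ − b·x̄ = 23.22 − 1.334146·14.6 = 3.741463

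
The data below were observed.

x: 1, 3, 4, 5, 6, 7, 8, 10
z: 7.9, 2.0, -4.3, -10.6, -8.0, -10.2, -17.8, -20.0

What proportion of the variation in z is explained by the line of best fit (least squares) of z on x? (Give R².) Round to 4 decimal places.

n = 8, Σx = 44, Σy = -61, Σxy = -518.1, Σx² = 300, Σy² = 1082.14
Sxx = Σx² − (Σx)²/n = 300 − 242 = 58
Sxy = Σxy − (Σx)(Σy)/n = -518.1 − (-335.5) = -182.6
Syy = Σy² − (Σy)²/n = 1082.14 − 465.125 = 617.015
R² = Sxy²/(Sxx·Syy) = (-182.6)²/(58·617.015) = 0.931704

0.9317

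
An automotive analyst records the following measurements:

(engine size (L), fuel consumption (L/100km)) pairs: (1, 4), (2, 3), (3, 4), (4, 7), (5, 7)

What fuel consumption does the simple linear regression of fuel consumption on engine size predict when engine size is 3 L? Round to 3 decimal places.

5.000

n = 5, Σx = 15, Σy = 25, Σxy = 85, Σx² = 55
Sxx = Σx² − (Σx)²/n = 55 − 45 = 10
Sxy = Σxy − (Σx)(Σy)/n = 85 − 75 = 10
b = Sxy/Sxx = 10/10 = 1
a = ȳ − b·x̄ = 5 − 1·3 = 2
ŷ(3) = a + b·3 = 2 + 1·3 = 5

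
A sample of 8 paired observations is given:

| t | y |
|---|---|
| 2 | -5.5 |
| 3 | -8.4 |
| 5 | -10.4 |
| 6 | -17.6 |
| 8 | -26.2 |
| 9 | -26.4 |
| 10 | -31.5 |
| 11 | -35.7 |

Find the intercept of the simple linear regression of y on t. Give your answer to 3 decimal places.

2.784

n = 8, Σx = 54, Σy = -161.7, Σxy = -1348.7, Σx² = 440
Sxx = Σx² − (Σx)²/n = 440 − 364.5 = 75.5
Sxy = Σxy − (Σx)(Σy)/n = -1348.7 − (-1091.475) = -257.225
b = Sxy/Sxx = -257.225/75.5 = -3.406954
a = ȳ − b·x̄ = -20.2125 − (-3.406954)·6.75 = 2.784437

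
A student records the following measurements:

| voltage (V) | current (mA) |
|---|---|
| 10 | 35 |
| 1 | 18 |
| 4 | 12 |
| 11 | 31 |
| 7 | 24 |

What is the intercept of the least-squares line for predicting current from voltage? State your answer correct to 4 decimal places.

11.3150

n = 5, Σx = 33, Σy = 120, Σxy = 925, Σx² = 287
Sxx = Σx² − (Σx)²/n = 287 − 217.8 = 69.2
Sxy = Σxy − (Σx)(Σy)/n = 925 − 792 = 133
b = Sxy/Sxx = 133/69.2 = 1.921965
a = ȳ − b·x̄ = 24 − 1.921965·6.6 = 11.315029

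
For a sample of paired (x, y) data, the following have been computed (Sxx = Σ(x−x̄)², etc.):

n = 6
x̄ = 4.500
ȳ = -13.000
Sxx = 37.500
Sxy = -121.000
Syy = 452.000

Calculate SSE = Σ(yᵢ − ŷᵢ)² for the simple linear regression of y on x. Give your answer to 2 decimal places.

b = Sxy/Sxx = -121/37.5 = -3.226667
SSE = Syy − b·Sxy = 452 − (-3.226667)·(-121) = 61.573333

61.57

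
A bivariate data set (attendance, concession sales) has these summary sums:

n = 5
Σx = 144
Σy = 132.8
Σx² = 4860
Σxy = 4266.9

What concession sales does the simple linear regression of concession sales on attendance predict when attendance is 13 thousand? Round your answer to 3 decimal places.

16.757

Sxx = Σx² − (Σx)²/n = 4860 − 4147.2 = 712.8
Sxy = Σxy − (Σx)(Σy)/n = 4266.9 − 3824.64 = 442.26
b = Sxy/Sxx = 442.26/712.8 = 0.620455
a = ȳ − b·x̄ = 26.56 − 0.620455·28.8 = 8.690909
ŷ(13) = a + b·13 = 8.690909 + 0.620455·13 = 16.756818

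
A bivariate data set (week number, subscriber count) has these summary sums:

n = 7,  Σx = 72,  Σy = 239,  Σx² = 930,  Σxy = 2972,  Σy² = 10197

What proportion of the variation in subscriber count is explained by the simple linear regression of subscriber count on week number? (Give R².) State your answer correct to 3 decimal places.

Sxx = Σx² − (Σx)²/n = 930 − 740.571429 = 189.428571
Sxy = Σxy − (Σx)(Σy)/n = 2972 − 2458.285714 = 513.714286
Syy = Σy² − (Σy)²/n = 10197 − 8160.142857 = 2036.857143
R² = Sxy²/(Sxx·Syy) = (513.714286)²/(189.428571·2036.857143) = 0.683970

0.684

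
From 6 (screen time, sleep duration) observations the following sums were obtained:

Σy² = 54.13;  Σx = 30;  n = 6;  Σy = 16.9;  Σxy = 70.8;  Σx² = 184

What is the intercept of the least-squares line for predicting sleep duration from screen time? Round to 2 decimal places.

Sxx = Σx² − (Σx)²/n = 184 − 150 = 34
Sxy = Σxy − (Σx)(Σy)/n = 70.8 − 84.5 = -13.7
b = Sxy/Sxx = -13.7/34 = -0.402941
a = ȳ − b·x̄ = 2.816667 − (-0.402941)·5 = 4.831373

4.83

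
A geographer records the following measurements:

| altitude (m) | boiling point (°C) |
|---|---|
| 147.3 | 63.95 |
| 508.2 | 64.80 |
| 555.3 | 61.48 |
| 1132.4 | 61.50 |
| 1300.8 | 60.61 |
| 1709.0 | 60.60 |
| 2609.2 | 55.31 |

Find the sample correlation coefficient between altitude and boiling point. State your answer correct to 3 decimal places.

n = 7, Σx = 7962.2, Σy = 428.25, Σxy = 472855.379, Σx² = 13291338.66, Σy² = 26255.8111
Sxx = Σx² − (Σx)²/n = 13291338.66 − 9056661.262857 = 4234677.397143
Sxy = Σxy − (Σx)(Σy)/n = 472855.379 − 487116.021429 = -14260.642429
Syy = Σy² − (Σy)²/n = 26255.8111 − 26199.723214 = 56.087886
r = Sxy/√(Sxx·Syy) = -14260.642429/√(237514101.887817) = -14260.642429/15411.492526 = -0.925325

-0.925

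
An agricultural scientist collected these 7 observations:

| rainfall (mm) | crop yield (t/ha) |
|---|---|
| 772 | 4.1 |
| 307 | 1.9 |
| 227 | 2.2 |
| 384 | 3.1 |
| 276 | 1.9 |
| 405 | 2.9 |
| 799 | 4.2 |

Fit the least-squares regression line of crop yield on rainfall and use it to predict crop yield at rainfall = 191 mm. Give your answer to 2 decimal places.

n = 7, Σx = 3170, Σy = 20.3, Σxy = 10493, Σx² = 1767820
Sxx = Σx² − (Σx)²/n = 1767820 − 1435557.142857 = 332262.857143
Sxy = Σxy − (Σx)(Σy)/n = 10493 − 9193 = 1300
b = Sxy/Sxx = 1300/332262.857143 = 0.003913
a = ȳ − b·x̄ = 2.9 − 0.003913·452.857143 = 1.128167
ŷ(191) = a + b·191 = 1.128167 + 0.003913·191 = 1.875467

1.88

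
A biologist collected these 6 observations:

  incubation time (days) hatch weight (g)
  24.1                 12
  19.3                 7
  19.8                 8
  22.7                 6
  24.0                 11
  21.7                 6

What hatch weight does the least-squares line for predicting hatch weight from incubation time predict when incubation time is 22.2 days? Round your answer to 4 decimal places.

n = 6, Σx = 131.6, Σy = 50, Σxy = 1113.1, Σx² = 2907.52
Sxx = Σx² − (Σx)²/n = 2907.52 − 2886.426667 = 21.093333
Sxy = Σxy − (Σx)(Σy)/n = 1113.1 − 1096.666667 = 16.433333
b = Sxy/Sxx = 16.433333/21.093333 = 0.779077
a = ȳ − b·x̄ = 8.333333 − 0.779077·21.933333 = -8.754425
ŷ(22.2) = a + b·22.2 = -8.754425 + 0.779077·22.2 = 8.541087

8.5411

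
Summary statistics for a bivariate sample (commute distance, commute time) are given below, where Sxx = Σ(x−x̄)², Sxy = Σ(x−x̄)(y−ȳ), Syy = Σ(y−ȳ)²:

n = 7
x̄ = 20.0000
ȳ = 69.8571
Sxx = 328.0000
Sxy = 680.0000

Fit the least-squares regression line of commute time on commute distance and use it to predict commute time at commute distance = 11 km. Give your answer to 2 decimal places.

51.20

b = Sxy/Sxx = 680/328 = 2.073171
a = ȳ − b·x̄ = 69.8571 − 2.073171·20 = 28.393685
ŷ(11) = a + b·11 = 28.393685 + 2.073171·11 = 51.198563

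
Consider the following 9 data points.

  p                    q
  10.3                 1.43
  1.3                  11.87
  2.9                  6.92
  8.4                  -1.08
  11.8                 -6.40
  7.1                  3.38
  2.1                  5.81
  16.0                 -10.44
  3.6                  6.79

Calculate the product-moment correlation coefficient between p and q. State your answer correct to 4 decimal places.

-0.9542

n = 9, Σx = 63.5, Σy = 18.28, Σxy = -140.761, Σx² = 649.77, Σy² = 433.2328
Sxx = Σx² − (Σx)²/n = 649.77 − 448.027778 = 201.742222
Sxy = Σxy − (Σx)(Σy)/n = -140.761 − 128.975556 = -269.736556
Syy = Σy² − (Σy)²/n = 433.2328 − 37.128711 = 396.104089
r = Sxy/√(Sxx·Syy) = -269.736556/√(79910.919124) = -269.736556/282.685194 = -0.954194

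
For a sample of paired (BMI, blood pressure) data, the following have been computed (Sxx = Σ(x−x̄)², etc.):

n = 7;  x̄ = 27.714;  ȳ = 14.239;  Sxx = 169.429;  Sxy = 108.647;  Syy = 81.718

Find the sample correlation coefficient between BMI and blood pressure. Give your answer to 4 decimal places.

0.9233

r = Sxy/√(Sxx·Syy) = 108.647/√(13845.399022) = 108.647/117.666474 = 0.923347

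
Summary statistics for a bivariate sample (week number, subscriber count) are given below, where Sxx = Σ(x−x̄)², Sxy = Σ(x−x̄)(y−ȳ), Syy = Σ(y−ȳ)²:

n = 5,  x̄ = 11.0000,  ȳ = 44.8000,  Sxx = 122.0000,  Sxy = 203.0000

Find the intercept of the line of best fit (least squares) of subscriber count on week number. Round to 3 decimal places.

26.497

b = Sxy/Sxx = 203/122 = 1.663934
a = ȳ − b·x̄ = 44.8 − 1.663934·11 = 26.496721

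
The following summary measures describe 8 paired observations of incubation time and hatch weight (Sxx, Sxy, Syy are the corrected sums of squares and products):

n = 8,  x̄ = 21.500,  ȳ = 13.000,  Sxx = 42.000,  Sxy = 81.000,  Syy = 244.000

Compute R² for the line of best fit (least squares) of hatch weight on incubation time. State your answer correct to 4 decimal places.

R² = Sxy²/(Sxx·Syy) = (81)²/(42·244) = 0.640222

0.6402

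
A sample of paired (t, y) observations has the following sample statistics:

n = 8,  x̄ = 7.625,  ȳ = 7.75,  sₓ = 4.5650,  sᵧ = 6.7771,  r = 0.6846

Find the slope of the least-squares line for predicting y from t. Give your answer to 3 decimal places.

b = r · sᵧ/sₓ = 0.6846 · 6.7771/4.565 = 1.016342

1.016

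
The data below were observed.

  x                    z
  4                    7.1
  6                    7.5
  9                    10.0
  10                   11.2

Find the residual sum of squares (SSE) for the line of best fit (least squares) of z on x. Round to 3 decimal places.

n = 4, Σx = 29, Σy = 35.8, Σxy = 275.4, Σx² = 233, Σy² = 332.1
Sxx = Σx² − (Σx)²/n = 233 − 210.25 = 22.75
Sxy = Σxy − (Σx)(Σy)/n = 275.4 − 259.55 = 15.85
Syy = Σy² − (Σy)²/n = 332.1 − 320.41 = 11.69
b = Sxy/Sxx = 15.85/22.75 = 0.696703
SSE = Syy − b·Sxy = 11.69 − 0.696703·15.85 = 0.647253

0.647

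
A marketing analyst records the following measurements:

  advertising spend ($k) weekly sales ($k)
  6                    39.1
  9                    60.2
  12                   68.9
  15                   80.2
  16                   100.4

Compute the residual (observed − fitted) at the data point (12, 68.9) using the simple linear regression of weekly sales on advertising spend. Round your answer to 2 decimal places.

n = 5, Σx = 58, Σy = 348.8, Σxy = 4412.6, Σx² = 742
Sxx = Σx² − (Σx)²/n = 742 − 672.8 = 69.2
Sxy = Σxy − (Σx)(Σy)/n = 4412.6 − 4046.08 = 366.52
b = Sxy/Sxx = 366.52/69.2 = 5.296532
a = ȳ − b·x̄ = 69.76 − 5.296532·11.6 = 8.320231
ŷ(12) = 8.320231 + 5.296532·12 = 71.878613
residual = y − ŷ = 68.9 − 71.878613 = -2.978613

-2.98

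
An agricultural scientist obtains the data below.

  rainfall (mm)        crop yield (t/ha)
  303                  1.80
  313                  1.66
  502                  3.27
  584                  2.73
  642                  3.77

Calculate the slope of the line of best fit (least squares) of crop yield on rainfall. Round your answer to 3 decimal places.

n = 5, Σx = 2344, Σy = 13.23, Σxy = 6721.18, Σx² = 1195002
Sxx = Σx² − (Σx)²/n = 1195002 − 1098867.2 = 96134.8
Sxy = Σxy − (Σx)(Σy)/n = 6721.18 − 6202.224 = 518.956
b = Sxy/Sxx = 518.956/96134.8 = 0.005398

0.005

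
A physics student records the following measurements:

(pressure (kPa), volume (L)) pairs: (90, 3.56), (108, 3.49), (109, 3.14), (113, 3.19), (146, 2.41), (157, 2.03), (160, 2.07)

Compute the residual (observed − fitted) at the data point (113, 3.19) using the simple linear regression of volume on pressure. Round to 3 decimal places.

n = 7, Σx = 883, Σy = 19.89, Σxy = 2401.82, Σx² = 115979
Sxx = Σx² − (Σx)²/n = 115979 − 111384.142857 = 4594.857143
Sxy = Σxy − (Σx)(Σy)/n = 2401.82 − 2508.981429 = -107.161429
b = Sxy/Sxx = -107.161429/4594.857143 = -0.023322
a = ȳ − b·x̄ = 2.841429 − (-0.023322)·126.142857 = 5.783337
ŷ(113) = 5.783337 + (-0.023322)·113 = 3.147947
residual = y − ŷ = 3.19 − 3.147947 = 0.042053

0.042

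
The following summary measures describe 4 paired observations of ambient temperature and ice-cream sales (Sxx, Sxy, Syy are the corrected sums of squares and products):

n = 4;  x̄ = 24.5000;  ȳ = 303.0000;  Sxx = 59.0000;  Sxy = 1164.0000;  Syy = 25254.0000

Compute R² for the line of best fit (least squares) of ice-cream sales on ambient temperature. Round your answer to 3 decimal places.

R² = Sxy²/(Sxx·Syy) = (1164)²/(59·25254) = 0.909335

0.909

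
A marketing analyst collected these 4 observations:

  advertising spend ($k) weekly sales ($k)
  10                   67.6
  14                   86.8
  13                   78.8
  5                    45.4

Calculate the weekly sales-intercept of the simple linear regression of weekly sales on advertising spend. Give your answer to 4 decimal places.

n = 4, Σx = 42, Σy = 278.6, Σxy = 3142.6, Σx² = 490
Sxx = Σx² − (Σx)²/n = 490 − 441 = 49
Sxy = Σxy − (Σx)(Σy)/n = 3142.6 − 2925.3 = 217.3
b = Sxy/Sxx = 217.3/49 = 4.434694
a = ȳ − b·x̄ = 69.65 − 4.434694·10.5 = 23.085714

23.0857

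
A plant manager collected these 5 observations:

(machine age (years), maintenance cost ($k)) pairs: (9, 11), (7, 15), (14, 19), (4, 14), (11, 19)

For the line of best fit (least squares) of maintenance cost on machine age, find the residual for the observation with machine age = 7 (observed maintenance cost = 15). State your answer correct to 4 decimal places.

0.5379

n = 5, Σx = 45, Σy = 78, Σxy = 735, Σx² = 463
Sxx = Σx² − (Σx)²/n = 463 − 405 = 58
Sxy = Σxy − (Σx)(Σy)/n = 735 − 702 = 33
b = Sxy/Sxx = 33/58 = 0.568966
a = ȳ − b·x̄ = 15.6 − 0.568966·9 = 10.479310
ŷ(7) = 10.479310 + 0.568966·7 = 14.462069
residual = y − ŷ = 15 − 14.462069 = 0.537931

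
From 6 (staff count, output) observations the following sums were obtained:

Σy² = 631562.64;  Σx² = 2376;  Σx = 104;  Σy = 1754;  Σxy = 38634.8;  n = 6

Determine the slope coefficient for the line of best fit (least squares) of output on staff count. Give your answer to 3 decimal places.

14.358

Sxx = Σx² − (Σx)²/n = 2376 − 1802.666667 = 573.333333
Sxy = Σxy − (Σx)(Σy)/n = 38634.8 − 30402.666667 = 8232.133333
b = Sxy/Sxx = 8232.133333/573.333333 = 14.358372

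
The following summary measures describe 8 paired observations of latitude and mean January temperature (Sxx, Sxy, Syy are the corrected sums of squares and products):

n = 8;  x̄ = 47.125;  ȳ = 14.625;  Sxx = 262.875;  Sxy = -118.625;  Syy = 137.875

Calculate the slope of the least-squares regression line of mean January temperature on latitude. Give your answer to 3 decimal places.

-0.451

b = Sxy/Sxx = -118.625/262.875 = -0.451260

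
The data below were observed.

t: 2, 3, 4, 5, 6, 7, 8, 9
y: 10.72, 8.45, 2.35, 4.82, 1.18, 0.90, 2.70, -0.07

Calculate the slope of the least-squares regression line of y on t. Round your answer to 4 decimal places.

n = 8, Σx = 44, Σy = 31.05, Σxy = 114.64, Σx² = 284
Sxx = Σx² − (Σx)²/n = 284 − 242 = 42
Sxy = Σxy − (Σx)(Σy)/n = 114.64 − 170.775 = -56.135
b = Sxy/Sxx = -56.135/42 = -1.336548

-1.3365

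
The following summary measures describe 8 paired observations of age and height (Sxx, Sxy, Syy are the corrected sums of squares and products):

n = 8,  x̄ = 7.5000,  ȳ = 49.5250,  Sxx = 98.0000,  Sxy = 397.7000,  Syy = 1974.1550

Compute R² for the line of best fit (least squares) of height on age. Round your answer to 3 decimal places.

0.818

R² = Sxy²/(Sxx·Syy) = (397.7)²/(98·1974.155) = 0.817530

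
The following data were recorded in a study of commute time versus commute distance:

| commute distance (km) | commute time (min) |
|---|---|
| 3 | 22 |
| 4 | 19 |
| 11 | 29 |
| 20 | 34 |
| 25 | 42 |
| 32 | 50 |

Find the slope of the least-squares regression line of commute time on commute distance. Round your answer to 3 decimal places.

0.995

n = 6, Σx = 95, Σy = 196, Σxy = 3791, Σx² = 2195
Sxx = Σx² − (Σx)²/n = 2195 − 1504.166667 = 690.833333
Sxy = Σxy − (Σx)(Σy)/n = 3791 − 3103.333333 = 687.666667
b = Sxy/Sxx = 687.666667/690.833333 = 0.995416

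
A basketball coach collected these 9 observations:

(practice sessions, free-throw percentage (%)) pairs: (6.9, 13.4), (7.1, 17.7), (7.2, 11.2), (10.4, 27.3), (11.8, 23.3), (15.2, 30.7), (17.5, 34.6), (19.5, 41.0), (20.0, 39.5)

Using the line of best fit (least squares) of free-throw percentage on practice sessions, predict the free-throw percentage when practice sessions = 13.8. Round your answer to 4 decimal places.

n = 9, Σx = 115.6, Σy = 238.7, Σxy = 3519.27, Σx² = 1714.8
Sxx = Σx² − (Σx)²/n = 1714.8 − 1484.817778 = 229.982222
Sxy = Σxy − (Σx)(Σy)/n = 3519.27 − 3065.968889 = 453.301111
b = Sxy/Sxx = 453.301111/229.982222 = 1.971027
a = ȳ − b·x̄ = 26.522222 − 1.971027·12.844444 = 1.205479
ŷ(13.8) = a + b·13.8 = 1.205479 + 1.971027·13.8 = 28.405648

28.4056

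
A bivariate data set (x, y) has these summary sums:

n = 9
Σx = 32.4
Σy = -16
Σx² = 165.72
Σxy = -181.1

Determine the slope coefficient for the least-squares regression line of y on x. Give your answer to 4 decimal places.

Sxx = Σx² − (Σx)²/n = 165.72 − 116.64 = 49.08
Sxy = Σxy − (Σx)(Σy)/n = -181.1 − (-57.6) = -123.5
b = Sxy/Sxx = -123.5/49.08 = -2.516300

-2.5163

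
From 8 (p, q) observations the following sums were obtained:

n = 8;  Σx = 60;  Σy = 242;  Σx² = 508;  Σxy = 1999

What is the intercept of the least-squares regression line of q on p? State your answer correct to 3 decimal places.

Sxx = Σx² − (Σx)²/n = 508 − 450 = 58
Sxy = Σxy − (Σx)(Σy)/n = 1999 − 1815 = 184
b = Sxy/Sxx = 184/58 = 3.172414
a = ȳ − b·x̄ = 30.25 − 3.172414·7.5 = 6.456897

6.457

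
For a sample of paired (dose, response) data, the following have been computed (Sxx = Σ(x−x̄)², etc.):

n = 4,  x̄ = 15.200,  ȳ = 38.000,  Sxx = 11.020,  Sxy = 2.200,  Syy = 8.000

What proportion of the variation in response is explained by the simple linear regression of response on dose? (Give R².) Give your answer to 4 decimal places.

R² = Sxy²/(Sxx·Syy) = (2.2)²/(11.02·8) = 0.054900

0.0549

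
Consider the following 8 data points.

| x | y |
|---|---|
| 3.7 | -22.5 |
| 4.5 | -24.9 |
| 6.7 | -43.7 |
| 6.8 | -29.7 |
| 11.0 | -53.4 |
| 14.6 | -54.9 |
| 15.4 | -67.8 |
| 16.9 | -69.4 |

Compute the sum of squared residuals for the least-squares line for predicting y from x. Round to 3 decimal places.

192.129

n = 8, Σx = 79.6, Σy = -366.3, Σxy = -4295.97, Σx² = 982, Σy² = 19196.81
Sxx = Σx² − (Σx)²/n = 982 − 792.02 = 189.98
Sxy = Σxy − (Σx)(Σy)/n = -4295.97 − (-3644.685) = -651.285
Syy = Σy² − (Σy)²/n = 19196.81 − 16771.96125 = 2424.84875
b = Sxy/Sxx = -651.285/189.98 = -3.428177
SSE = Syy − b·Sxy = 2424.84875 − (-3.428177)·(-651.285) = 192.128720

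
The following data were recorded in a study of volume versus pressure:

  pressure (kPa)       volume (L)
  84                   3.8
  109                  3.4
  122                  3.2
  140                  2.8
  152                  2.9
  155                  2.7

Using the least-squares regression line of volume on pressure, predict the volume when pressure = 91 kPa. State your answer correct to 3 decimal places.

3.668

n = 6, Σx = 762, Σy = 18.8, Σxy = 2331.5, Σx² = 100550
Sxx = Σx² − (Σx)²/n = 100550 − 96774 = 3776
Sxy = Σxy − (Σx)(Σy)/n = 2331.5 − 2387.6 = -56.1
b = Sxy/Sxx = -56.1/3776 = -0.014857
a = ȳ − b·x̄ = 3.133333 − (-0.014857)·127 = 5.020171
ŷ(91) = a + b·91 = 5.020171 + (-0.014857)·91 = 3.668185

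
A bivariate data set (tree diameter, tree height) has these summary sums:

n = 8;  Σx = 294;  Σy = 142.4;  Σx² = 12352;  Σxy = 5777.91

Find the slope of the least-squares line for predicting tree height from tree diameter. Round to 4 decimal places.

Sxx = Σx² − (Σx)²/n = 12352 − 10804.5 = 1547.5
Sxy = Σxy − (Σx)(Σy)/n = 5777.91 − 5233.2 = 544.71
b = Sxy/Sxx = 544.71/1547.5 = 0.351994

0.3520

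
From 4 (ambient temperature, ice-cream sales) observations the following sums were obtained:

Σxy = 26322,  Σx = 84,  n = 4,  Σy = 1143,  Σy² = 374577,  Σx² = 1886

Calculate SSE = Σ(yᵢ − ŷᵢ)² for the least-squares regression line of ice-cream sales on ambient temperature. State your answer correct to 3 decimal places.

Sxx = Σx² − (Σx)²/n = 1886 − 1764 = 122
Sxy = Σxy − (Σx)(Σy)/n = 26322 − 24003 = 2319
Syy = Σy² − (Σy)²/n = 374577 − 326612.25 = 47964.75
b = Sxy/Sxx = 2319/122 = 19.008197
SSE = Syy − b·Sxy = 47964.75 − 19.008197·2319 = 3884.741803

3884.742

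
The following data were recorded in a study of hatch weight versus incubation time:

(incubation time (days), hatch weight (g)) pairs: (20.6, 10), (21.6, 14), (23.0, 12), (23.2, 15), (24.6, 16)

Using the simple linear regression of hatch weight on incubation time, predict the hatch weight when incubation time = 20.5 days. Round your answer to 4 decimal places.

10.7971

n = 5, Σx = 113, Σy = 67, Σxy = 1526, Σx² = 2563.32
Sxx = Σx² − (Σx)²/n = 2563.32 − 2553.8 = 9.52
Sxy = Σxy − (Σx)(Σy)/n = 1526 − 1514.2 = 11.8
b = Sxy/Sxx = 11.8/9.52 = 1.239496
a = ȳ − b·x̄ = 13.4 − 1.239496·22.6 = -14.612605
ŷ(20.5) = a + b·20.5 = -14.612605 + 1.239496·20.5 = 10.797059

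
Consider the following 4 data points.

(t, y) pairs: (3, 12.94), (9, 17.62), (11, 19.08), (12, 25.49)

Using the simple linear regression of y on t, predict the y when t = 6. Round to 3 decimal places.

15.636

n = 4, Σx = 35, Σy = 75.13, Σxy = 713.16, Σx² = 355
Sxx = Σx² − (Σx)²/n = 355 − 306.25 = 48.75
Sxy = Σxy − (Σx)(Σy)/n = 713.16 − 657.3875 = 55.7725
b = Sxy/Sxx = 55.7725/48.75 = 1.144051
a = ȳ − b·x̄ = 18.7825 − 1.144051·8.75 = 8.772051
ŷ(6) = a + b·6 = 8.772051 + 1.144051·6 = 15.636359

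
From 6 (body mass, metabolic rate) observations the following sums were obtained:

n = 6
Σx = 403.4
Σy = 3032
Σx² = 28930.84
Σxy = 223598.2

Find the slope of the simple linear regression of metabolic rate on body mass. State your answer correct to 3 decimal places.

Sxx = Σx² − (Σx)²/n = 28930.84 − 27121.926667 = 1808.913333
Sxy = Σxy − (Σx)(Σy)/n = 223598.2 − 203851.466667 = 19746.733333
b = Sxy/Sxx = 19746.733333/1808.913333 = 10.916351

10.916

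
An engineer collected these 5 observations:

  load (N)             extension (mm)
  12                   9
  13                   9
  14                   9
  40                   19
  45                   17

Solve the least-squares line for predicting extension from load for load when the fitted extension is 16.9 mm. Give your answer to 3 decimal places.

n = 5, Σx = 124, Σy = 63, Σxy = 1876, Σx² = 4134
Sxx = Σx² − (Σx)²/n = 4134 − 3075.2 = 1058.8
Sxy = Σxy − (Σx)(Σy)/n = 1876 − 1562.4 = 313.6
b = Sxy/Sxx = 313.6/1058.8 = 0.296184
a = ȳ − b·x̄ = 12.6 − 0.296184·24.8 = 5.254628
Set a + b·x = 16.9: x = (16.9 − 5.254628) / 0.296184 = 39.317985

39.318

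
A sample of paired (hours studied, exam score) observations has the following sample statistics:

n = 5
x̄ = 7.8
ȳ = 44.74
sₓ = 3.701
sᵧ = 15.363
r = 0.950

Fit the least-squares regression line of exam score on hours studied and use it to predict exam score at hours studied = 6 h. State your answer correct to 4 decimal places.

37.6417

b = r · sᵧ/sₓ = 0.95 · 15.363/3.701 = 3.943488
a = ȳ − b·x̄ = 44.74 − 3.943488·7.8 = 13.980792
ŷ(6) = a + b·6 = 13.980792 + 3.943488·6 = 37.641721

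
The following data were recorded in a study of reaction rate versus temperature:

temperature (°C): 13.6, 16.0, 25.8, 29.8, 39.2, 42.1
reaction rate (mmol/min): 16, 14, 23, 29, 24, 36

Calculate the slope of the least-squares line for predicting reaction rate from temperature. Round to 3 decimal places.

n = 6, Σx = 166.5, Σy = 142, Σxy = 4355.6, Σx² = 5303.69
Sxx = Σx² − (Σx)²/n = 5303.69 − 4620.375 = 683.315
Sxy = Σxy − (Σx)(Σy)/n = 4355.6 − 3940.5 = 415.1
b = Sxy/Sxx = 415.1/683.315 = 0.607480

0.607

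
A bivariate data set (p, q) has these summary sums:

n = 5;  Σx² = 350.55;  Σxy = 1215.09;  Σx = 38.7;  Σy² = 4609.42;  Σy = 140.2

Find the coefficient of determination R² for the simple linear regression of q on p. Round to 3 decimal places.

Sxx = Σx² − (Σx)²/n = 350.55 − 299.538 = 51.012
Sxy = Σxy − (Σx)(Σy)/n = 1215.09 − 1085.148 = 129.942
Syy = Σy² − (Σy)²/n = 4609.42 − 3931.208 = 678.212
R² = Sxy²/(Sxx·Syy) = (129.942)²/(51.012·678.212) = 0.488047

0.488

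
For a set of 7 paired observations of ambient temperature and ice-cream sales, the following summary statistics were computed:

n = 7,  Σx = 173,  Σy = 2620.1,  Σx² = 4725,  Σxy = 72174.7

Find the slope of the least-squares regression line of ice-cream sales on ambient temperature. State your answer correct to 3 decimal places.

16.512

Sxx = Σx² − (Σx)²/n = 4725 − 4275.571429 = 449.428571
Sxy = Σxy − (Σx)(Σy)/n = 72174.7 − 64753.9 = 7420.8
b = Sxy/Sxx = 7420.8/449.428571 = 16.511634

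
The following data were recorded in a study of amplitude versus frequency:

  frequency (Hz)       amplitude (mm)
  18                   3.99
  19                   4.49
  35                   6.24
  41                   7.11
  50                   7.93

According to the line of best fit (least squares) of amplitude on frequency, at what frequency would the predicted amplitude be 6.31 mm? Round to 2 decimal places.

35.58

n = 5, Σx = 163, Σy = 29.76, Σxy = 1063.54, Σx² = 6091
Sxx = Σx² − (Σx)²/n = 6091 − 5313.8 = 777.2
Sxy = Σxy − (Σx)(Σy)/n = 1063.54 − 970.176 = 93.364
b = Sxy/Sxx = 93.364/777.2 = 0.120129
a = ȳ − b·x̄ = 5.952 − 0.120129·32.6 = 2.035805
Set a + b·x = 6.31: x = (6.31 − 2.035805) / 0.120129 = 35.580138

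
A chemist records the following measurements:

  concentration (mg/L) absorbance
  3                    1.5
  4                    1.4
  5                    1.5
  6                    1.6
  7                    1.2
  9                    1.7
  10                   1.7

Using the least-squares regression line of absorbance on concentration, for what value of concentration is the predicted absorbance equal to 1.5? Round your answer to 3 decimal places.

n = 7, Σx = 44, Σy = 10.6, Σxy = 67.9, Σx² = 316
Sxx = Σx² − (Σx)²/n = 316 − 276.571429 = 39.428571
Sxy = Σxy − (Σx)(Σy)/n = 67.9 − 66.628571 = 1.271429
b = Sxy/Sxx = 1.271429/39.428571 = 0.032246
a = ȳ − b·x̄ = 1.514286 − 0.032246·6.285714 = 1.311594
Set a + b·x = 1.5: x = (1.5 − 1.311594) / 0.032246 = 5.842697

5.843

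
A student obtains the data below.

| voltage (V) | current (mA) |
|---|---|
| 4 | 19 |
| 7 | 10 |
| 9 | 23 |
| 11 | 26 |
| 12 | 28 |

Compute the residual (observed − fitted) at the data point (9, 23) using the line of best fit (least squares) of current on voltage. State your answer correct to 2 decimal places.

1.18

n = 5, Σx = 43, Σy = 106, Σxy = 975, Σx² = 411
Sxx = Σx² − (Σx)²/n = 411 − 369.8 = 41.2
Sxy = Σxy − (Σx)(Σy)/n = 975 − 911.6 = 63.4
b = Sxy/Sxx = 63.4/41.2 = 1.538835
a = ȳ − b·x̄ = 21.2 − 1.538835·8.6 = 7.966019
ŷ(9) = 7.966019 + 1.538835·9 = 21.815534
residual = y − ŷ = 23 − 21.815534 = 1.184466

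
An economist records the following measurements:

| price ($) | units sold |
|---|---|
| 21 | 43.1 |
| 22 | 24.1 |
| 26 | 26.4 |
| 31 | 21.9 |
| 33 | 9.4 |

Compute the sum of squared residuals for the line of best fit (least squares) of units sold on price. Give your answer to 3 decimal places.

188.037

n = 5, Σx = 133, Σy = 124.9, Σxy = 3110.8, Σx² = 3651, Σy² = 3703.35
Sxx = Σx² − (Σx)²/n = 3651 − 3537.8 = 113.2
Sxy = Σxy − (Σx)(Σy)/n = 3110.8 − 3322.34 = -211.54
Syy = Σy² − (Σy)²/n = 3703.35 − 3120.002 = 583.348
b = Sxy/Sxx = -211.54/113.2 = -1.868728
SSE = Syy − b·Sxy = 583.348 − (-1.868728)·(-211.54) = 188.037297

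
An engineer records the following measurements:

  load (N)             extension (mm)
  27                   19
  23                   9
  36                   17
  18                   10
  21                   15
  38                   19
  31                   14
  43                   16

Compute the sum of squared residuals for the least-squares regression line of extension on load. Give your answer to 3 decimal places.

n = 8, Σx = 237, Σy = 119, Σxy = 3671, Σx² = 7573, Σy² = 1869
Sxx = Σx² − (Σx)²/n = 7573 − 7021.125 = 551.875
Sxy = Σxy − (Σx)(Σy)/n = 3671 − 3525.375 = 145.625
Syy = Σy² − (Σy)²/n = 1869 − 1770.125 = 98.875
b = Sxy/Sxx = 145.625/551.875 = 0.263873
SSE = Syy − b·Sxy = 98.875 − 0.263873·145.625 = 60.448471

60.448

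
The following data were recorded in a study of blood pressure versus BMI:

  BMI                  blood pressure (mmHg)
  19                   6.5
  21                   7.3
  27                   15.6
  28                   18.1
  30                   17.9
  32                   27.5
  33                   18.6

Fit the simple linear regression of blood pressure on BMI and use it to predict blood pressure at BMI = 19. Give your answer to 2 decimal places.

n = 7, Σx = 190, Σy = 111.5, Σxy = 3235.6, Σx² = 5328
Sxx = Σx² − (Σx)²/n = 5328 − 5157.142857 = 170.857143
Sxy = Σxy − (Σx)(Σy)/n = 3235.6 − 3026.428571 = 209.171429
b = Sxy/Sxx = 209.171429/170.857143 = 1.224247
a = ȳ − b·x̄ = 15.928571 − 1.224247·27.142857 = -17.301003
ŷ(19) = a + b·19 = -17.301003 + 1.224247·19 = 5.959699

5.96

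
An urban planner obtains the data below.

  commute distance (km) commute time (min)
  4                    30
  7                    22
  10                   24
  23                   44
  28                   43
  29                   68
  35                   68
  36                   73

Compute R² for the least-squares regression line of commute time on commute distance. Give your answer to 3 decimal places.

n = 8, Σx = 172, Σy = 372, Σxy = 9710, Σx² = 4840, Σy² = 20322
Sxx = Σx² − (Σx)²/n = 4840 − 3698 = 1142
Sxy = Σxy − (Σx)(Σy)/n = 9710 − 7998 = 1712
Syy = Σy² − (Σy)²/n = 20322 − 17298 = 3024
R² = Sxy²/(Sxx·Syy) = (1712)²/(1142·3024) = 0.848711

0.849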